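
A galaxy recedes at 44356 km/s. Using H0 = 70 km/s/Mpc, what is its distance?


d = v / H0 = 44356 / 70 = 633.6571

633.6571 Mpc


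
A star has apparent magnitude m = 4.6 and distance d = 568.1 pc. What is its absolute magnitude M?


M = m - 5*log10(d) + 5 = 4.6 - 5*log10(568.1) + 5 = -4.1721

-4.1721


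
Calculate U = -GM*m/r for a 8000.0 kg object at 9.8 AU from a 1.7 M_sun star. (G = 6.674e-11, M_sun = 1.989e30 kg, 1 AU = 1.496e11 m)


M = 1.7 * 1.989e30 kg = 3.3813e+30 kg; r = 9.8 AU * 1.496e11 m/AU = 1.46608e+12 m. U = -GM*m/r = -(6.674e-11 * 3.3813e+30 * 8000.0) / 1.46608e+12 = -1.231e+12

-1.231e+12 J


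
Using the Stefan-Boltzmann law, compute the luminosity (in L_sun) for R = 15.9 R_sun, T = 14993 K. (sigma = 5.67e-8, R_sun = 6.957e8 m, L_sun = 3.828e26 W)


R = 15.9 * 6.957e8 m = 1.106163e+10 m. L = 4*pi*R^2*sigma*T^4 = 4*pi*(1.106163e+10)^2 * 5.67e-8 * 14993^4 = 4.405399947e+30 W. L/L_sun = 4.405399947e+30 / 3.828e26 = 11508.3593

11508.3593 L_sun


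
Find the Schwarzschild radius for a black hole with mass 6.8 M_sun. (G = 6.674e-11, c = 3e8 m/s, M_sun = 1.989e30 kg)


M = 6.8 * 1.989e30 kg = 1.35252e+31 kg. rs = 2GM/c^2 = 2 * 6.674e-11 * 1.35252e+31 / (3e8)^2 = 20059.3744

20059.3744 m


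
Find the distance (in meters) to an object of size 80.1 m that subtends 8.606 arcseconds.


D = size / theta_rad, theta_rad = 8.606 * pi/(180*3600) = 4.172e-05, D = 1.920e+06

1.920e+06 m


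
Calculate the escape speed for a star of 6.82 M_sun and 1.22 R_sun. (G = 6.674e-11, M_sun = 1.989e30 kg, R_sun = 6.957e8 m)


M = 6.82 * 1.989e30 kg = 1.356498e+31 kg; R = 1.22 * 6.957e8 m = 8.48754e+08 m. v_esc = sqrt(2GM/R) = sqrt(2 * 6.674e-11 * 1.356498e+31 / 8.48754e+08) = 1.461e+06

1.461e+06 m/s


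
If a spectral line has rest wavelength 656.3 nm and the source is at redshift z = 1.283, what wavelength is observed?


lam_obs = lam_emit * (1 + z) = 656.3 * (1 + 1.283) = 1498.3329

1498.3329 nm


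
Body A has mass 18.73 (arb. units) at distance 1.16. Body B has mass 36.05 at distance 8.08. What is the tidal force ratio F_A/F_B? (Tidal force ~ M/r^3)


Ratio = (M1/r1^3) / (M2/r2^3) = (18.73/1.16^3) / (36.05/8.08^3) = 175.5871

175.5871


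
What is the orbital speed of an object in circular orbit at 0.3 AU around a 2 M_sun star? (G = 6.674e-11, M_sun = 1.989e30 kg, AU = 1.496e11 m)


v = sqrt(GM/r) = sqrt(6.674e-11 * 3.978e+30 / 4.488e+10) = 76912.8787

76912.8787 m/s


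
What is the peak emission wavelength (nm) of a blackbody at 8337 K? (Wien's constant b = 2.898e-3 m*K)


lam_max = b / T = 2.898e-3 / 8337 = 3.476e-07 m = 347.6071 nm

347.6071 nm


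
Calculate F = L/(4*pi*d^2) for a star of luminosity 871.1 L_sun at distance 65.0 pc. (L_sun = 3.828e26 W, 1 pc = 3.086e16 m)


F = L / (4*pi*d^2) = 3.335e+29 / (4*pi*(2.006e+18)^2) = 6.595e-09

6.595e-09 W/m^2


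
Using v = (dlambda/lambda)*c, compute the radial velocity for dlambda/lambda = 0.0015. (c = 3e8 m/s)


v = (dlambda/lambda) * c = 0.0015 * 3e8 = 450000.0

450000.0 m/s


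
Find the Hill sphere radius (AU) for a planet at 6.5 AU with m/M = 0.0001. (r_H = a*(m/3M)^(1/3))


r_H = a * (m/3M)^(1/3) = 6.5 * (0.0001/3)^(1/3) = 0.2092

0.2092 AU


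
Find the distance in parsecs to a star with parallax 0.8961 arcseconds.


d = 1/p = 1/0.8961 = 1.1159

1.1159 pc


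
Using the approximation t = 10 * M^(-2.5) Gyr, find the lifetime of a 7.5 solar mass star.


t = 10 * M^(-2.5) = 10 * 7.5^(-2.5) = 0.0649

0.0649 Gyr


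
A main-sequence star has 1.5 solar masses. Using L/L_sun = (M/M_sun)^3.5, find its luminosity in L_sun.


L/L_sun = (M/M_sun)^3.5 = 1.5^3.5 = 4.1335

4.1335 L_sun


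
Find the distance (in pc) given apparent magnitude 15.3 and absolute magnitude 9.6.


d = 10^((m - M + 5)/5) = 10^((15.3 - 9.6 + 5)/5) = 138.0384

138.0384 pc


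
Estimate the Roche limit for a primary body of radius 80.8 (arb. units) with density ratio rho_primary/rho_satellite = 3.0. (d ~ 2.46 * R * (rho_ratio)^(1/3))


d_Roche = 2.46 * 80.8 * 3.0^(1/3) = 286.6731

286.6731


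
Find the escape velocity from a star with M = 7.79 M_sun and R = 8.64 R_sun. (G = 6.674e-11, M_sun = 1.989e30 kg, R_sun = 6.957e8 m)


M = 7.79 * 1.989e30 kg = 1.549431e+31 kg; R = 8.64 * 6.957e8 m = 6.010848e+09 m. v_esc = sqrt(2GM/R) = sqrt(2 * 6.674e-11 * 1.549431e+31 / 6.010848e+09) = 586578.778

586578.778 m/s


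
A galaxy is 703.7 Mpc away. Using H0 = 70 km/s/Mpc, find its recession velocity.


v = H0 * d = 70 * 703.7 = 49259.0

49259.0 km/s


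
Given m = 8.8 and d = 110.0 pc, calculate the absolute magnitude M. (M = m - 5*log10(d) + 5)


M = m - 5*log10(d) + 5 = 8.8 - 5*log10(110.0) + 5 = 3.593

3.593


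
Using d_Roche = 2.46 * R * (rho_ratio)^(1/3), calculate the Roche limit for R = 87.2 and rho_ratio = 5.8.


d_Roche = 2.46 * 87.2 * 5.8^(1/3) = 385.4141

385.4141


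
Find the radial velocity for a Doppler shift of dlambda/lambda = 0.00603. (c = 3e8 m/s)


v = (dlambda/lambda) * c = 0.00603 * 3e8 = 1.809e+06

1.809e+06 m/s


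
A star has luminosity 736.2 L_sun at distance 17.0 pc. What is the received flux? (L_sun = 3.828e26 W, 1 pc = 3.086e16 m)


F = L / (4*pi*d^2) = 2.818e+29 / (4*pi*(5.246e+17)^2) = 8.148e-08

8.148e-08 W/m^2


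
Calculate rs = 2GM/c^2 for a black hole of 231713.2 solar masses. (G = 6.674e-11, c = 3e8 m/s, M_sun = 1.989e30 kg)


M = 231713.2 * 1.989e30 kg = 4.608775548e+35 kg. rs = 2GM/c^2 = 2 * 6.674e-11 * 4.608775548e+35 / (3e8)^2 = 6.835e+08

6.835e+08 m


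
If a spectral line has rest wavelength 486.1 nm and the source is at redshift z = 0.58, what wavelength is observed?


lam_obs = lam_emit * (1 + z) = 486.1 * (1 + 0.58) = 768.038

768.038 nm


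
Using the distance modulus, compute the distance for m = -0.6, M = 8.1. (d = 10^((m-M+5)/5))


d = 10^((m - M + 5)/5) = 10^((-0.6 - 8.1 + 5)/5) = 0.182

0.182 pc


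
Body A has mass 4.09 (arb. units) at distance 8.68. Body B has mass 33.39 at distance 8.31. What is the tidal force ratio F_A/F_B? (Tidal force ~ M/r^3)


Ratio = (M1/r1^3) / (M2/r2^3) = (4.09/8.68^3) / (33.39/8.31^3) = 0.1075

0.1075


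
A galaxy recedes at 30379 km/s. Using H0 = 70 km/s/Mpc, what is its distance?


d = v / H0 = 30379 / 70 = 433.9857

433.9857 Mpc


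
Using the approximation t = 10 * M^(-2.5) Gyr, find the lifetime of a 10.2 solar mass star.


t = 10 * M^(-2.5) = 10 * 10.2^(-2.5) = 0.0301

0.0301 Gyr


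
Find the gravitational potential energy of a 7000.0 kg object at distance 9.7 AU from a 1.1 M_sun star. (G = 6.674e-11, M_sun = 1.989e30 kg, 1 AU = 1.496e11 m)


M = 1.1 * 1.989e30 kg = 2.1879e+30 kg; r = 9.7 AU * 1.496e11 m/AU = 1.45112e+12 m. U = -GM*m/r = -(6.674e-11 * 2.1879e+30 * 7000.0) / 1.45112e+12 = -7.044e+11

-7.044e+11 J


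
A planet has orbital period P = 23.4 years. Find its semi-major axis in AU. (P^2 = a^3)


a = P^(2/3) = 23.4^(2/3) = 8.1811

8.1811 AU


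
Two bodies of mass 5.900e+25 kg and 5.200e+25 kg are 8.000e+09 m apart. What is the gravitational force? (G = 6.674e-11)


F = G*m1*m2/r^2 = 6.674e-11 * 5.900e+25 * 5.200e+25 / (8.000e+09)^2 = 6.674e-11 * 3.068e+51 / 6.400e+19 = 3.199e+21

3.199e+21 N


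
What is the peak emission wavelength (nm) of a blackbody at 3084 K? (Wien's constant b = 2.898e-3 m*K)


lam_max = b / T = 2.898e-3 / 3084 = 9.397e-07 m = 939.6887 nm

939.6887 nm


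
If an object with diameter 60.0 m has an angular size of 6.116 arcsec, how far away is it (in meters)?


D = size / theta_rad, theta_rad = 6.116 * pi/(180*3600) = 2.965e-05, D = 2.024e+06

2.024e+06 m


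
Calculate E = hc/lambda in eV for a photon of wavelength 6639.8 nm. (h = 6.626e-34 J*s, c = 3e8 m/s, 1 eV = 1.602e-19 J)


E = hc/lambda = 6.626e-34 * 3e8 / 6.640e-06 = 2.994e-20 J = 0.1869 eV

0.1869 eV


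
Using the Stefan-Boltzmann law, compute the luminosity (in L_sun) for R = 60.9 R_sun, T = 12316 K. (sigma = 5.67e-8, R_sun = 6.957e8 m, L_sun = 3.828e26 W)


R = 60.9 * 6.957e8 m = 4.236813e+10 m. L = 4*pi*R^2*sigma*T^4 = 4*pi*(4.236813e+10)^2 * 5.67e-8 * 12316^4 = 2.942728774e+31 W. L/L_sun = 2.942728774e+31 / 3.828e26 = 76873.7924

76873.7924 L_sun


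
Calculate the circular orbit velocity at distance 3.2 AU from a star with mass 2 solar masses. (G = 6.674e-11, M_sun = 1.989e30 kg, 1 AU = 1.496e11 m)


v = sqrt(GM/r) = sqrt(6.674e-11 * 3.978e+30 / 4.787e+11) = 23549.6634

23549.6634 m/s


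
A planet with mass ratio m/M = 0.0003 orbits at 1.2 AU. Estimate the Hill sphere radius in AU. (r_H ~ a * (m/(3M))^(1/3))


r_H = a * (m/3M)^(1/3) = 1.2 * (0.0003/3)^(1/3) = 0.0557

0.0557 AU


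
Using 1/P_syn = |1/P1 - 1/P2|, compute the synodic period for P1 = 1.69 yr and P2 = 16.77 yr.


1/P_syn = |1/P1 - 1/P2| = |1/1.69 - 1/16.77| => P_syn = 1.8794

1.8794 years


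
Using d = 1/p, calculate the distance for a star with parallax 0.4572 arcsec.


d = 1/p = 1/0.4572 = 2.1872

2.1872 pc


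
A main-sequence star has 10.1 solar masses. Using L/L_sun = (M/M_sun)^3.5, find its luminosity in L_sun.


L/L_sun = (M/M_sun)^3.5 = 10.1^3.5 = 3274.3478

3274.3478 L_sun


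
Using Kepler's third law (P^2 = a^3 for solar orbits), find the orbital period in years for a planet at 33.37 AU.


P = a^(3/2) = 33.37^1.5 = 192.7677

192.7677 years


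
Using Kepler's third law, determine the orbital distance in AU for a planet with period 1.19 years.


a = P^(2/3) = 1.19^(2/3) = 1.123

1.123 AU


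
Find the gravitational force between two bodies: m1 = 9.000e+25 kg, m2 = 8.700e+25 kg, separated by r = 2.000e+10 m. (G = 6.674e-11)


F = G*m1*m2/r^2 = 6.674e-11 * 9.000e+25 * 8.700e+25 / (2.000e+10)^2 = 6.674e-11 * 7.830e+51 / 4.000e+20 = 1.306e+21

1.306e+21 N


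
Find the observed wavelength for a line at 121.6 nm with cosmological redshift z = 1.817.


lam_obs = lam_emit * (1 + z) = 121.6 * (1 + 1.817) = 342.5472

342.5472 nm


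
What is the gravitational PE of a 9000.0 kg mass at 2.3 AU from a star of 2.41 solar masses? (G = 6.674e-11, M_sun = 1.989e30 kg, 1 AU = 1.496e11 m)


M = 2.41 * 1.989e30 kg = 4.79349e+30 kg; r = 2.3 AU * 1.496e11 m/AU = 3.4408e+11 m. U = -GM*m/r = -(6.674e-11 * 4.79349e+30 * 9000.0) / 3.4408e+11 = -8.368e+12

-8.368e+12 J


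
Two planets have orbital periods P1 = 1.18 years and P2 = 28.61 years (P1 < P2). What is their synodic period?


1/P_syn = |1/P1 - 1/P2| = |1/1.18 - 1/28.61| => P_syn = 1.2308

1.2308 years


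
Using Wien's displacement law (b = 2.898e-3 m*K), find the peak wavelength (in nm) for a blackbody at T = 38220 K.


lam_max = b / T = 2.898e-3 / 38220 = 7.582e-08 m = 75.8242 nm

75.8242 nm


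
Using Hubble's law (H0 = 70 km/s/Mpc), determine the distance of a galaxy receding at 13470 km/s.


d = v / H0 = 13470 / 70 = 192.4286

192.4286 Mpc


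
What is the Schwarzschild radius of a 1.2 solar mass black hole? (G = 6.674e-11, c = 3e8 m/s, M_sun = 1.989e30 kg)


M = 1.2 * 1.989e30 kg = 2.3868e+30 kg. rs = 2GM/c^2 = 2 * 6.674e-11 * 2.3868e+30 / (3e8)^2 = 3539.8896

3539.8896 m


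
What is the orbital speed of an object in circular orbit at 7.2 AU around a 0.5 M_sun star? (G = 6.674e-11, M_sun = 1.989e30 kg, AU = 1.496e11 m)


v = sqrt(GM/r) = sqrt(6.674e-11 * 9.945e+29 / 1.077e+12) = 7849.8878

7849.8878 m/s


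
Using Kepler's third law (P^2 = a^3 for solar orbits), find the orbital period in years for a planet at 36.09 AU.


P = a^(3/2) = 36.09^1.5 = 216.8105

216.8105 years


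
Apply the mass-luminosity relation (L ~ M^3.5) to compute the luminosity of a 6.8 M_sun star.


L/L_sun = (M/M_sun)^3.5 = 6.8^3.5 = 819.9383

819.9383 L_sun


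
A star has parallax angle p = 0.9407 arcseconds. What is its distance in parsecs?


d = 1/p = 1/0.9407 = 1.063

1.063 pc


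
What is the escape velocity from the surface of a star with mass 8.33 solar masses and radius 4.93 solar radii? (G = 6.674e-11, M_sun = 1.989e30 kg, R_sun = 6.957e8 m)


M = 8.33 * 1.989e30 kg = 1.656837e+31 kg; R = 4.93 * 6.957e8 m = 3.429801e+09 m. v_esc = sqrt(2GM/R) = sqrt(2 * 6.674e-11 * 1.656837e+31 / 3.429801e+09) = 802996.2737

802996.2737 m/s


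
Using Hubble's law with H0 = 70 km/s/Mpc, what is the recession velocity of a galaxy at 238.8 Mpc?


v = H0 * d = 70 * 238.8 = 16716.0

16716.0 km/s


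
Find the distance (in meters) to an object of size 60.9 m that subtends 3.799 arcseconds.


D = size / theta_rad, theta_rad = 3.799 * pi/(180*3600) = 1.842e-05, D = 3.307e+06

3.307e+06 m


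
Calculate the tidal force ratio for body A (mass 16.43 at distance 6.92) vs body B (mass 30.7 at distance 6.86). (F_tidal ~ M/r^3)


Ratio = (M1/r1^3) / (M2/r2^3) = (16.43/6.92^3) / (30.7/6.86^3) = 0.5214

0.5214


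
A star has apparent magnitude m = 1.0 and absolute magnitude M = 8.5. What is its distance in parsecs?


d = 10^((m - M + 5)/5) = 10^((1.0 - 8.5 + 5)/5) = 0.3162

0.3162 pc


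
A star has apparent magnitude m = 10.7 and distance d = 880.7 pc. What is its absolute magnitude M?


M = m - 5*log10(d) + 5 = 10.7 - 5*log10(880.7) + 5 = 0.9759

0.9759


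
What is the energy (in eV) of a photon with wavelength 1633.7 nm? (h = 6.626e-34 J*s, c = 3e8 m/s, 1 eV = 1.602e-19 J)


E = hc/lambda = 6.626e-34 * 3e8 / 1.634e-06 = 1.217e-19 J = 0.7595 eV

0.7595 eV


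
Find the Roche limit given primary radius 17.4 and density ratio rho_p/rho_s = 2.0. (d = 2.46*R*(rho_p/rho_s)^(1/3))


d_Roche = 2.46 * 17.4 * 2.0^(1/3) = 53.9297

53.9297


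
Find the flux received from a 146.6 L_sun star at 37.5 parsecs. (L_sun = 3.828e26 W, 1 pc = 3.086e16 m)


F = L / (4*pi*d^2) = 5.612e+28 / (4*pi*(1.157e+18)^2) = 3.335e-09

3.335e-09 W/m^2


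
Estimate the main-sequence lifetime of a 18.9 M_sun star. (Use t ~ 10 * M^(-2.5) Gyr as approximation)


t = 10 * M^(-2.5) = 10 * 18.9^(-2.5) = 0.0064

0.0064 Gyr


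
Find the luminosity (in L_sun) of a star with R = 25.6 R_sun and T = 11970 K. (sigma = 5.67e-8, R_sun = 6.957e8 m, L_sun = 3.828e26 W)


R = 25.6 * 6.957e8 m = 1.780992e+10 m. L = 4*pi*R^2*sigma*T^4 = 4*pi*(1.780992e+10)^2 * 5.67e-8 * 11970^4 = 4.63973805e+30 W. L/L_sun = 4.63973805e+30 / 3.828e26 = 12120.5278

12120.5278 L_sun


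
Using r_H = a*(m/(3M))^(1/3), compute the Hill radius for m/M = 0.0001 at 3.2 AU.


r_H = a * (m/3M)^(1/3) = 3.2 * (0.0001/3)^(1/3) = 0.103

0.103 AU


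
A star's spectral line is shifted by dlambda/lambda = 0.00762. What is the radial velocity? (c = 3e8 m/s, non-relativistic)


v = (dlambda/lambda) * c = 0.00762 * 3e8 = 2.286e+06

2.286e+06 m/s


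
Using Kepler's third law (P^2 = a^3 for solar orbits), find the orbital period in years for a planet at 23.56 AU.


P = a^(3/2) = 23.56^1.5 = 114.357

114.357 years


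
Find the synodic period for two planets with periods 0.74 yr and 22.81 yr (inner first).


1/P_syn = |1/P1 - 1/P2| = |1/0.74 - 1/22.81| => P_syn = 0.7648

0.7648 years


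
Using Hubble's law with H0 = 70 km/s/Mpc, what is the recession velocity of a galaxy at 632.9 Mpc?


v = H0 * d = 70 * 632.9 = 44303.0

44303.0 km/s


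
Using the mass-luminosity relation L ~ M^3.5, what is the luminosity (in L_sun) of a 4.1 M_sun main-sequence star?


L/L_sun = (M/M_sun)^3.5 = 4.1^3.5 = 139.5544

139.5544 L_sun


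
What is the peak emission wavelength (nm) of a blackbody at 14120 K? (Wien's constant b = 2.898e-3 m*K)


lam_max = b / T = 2.898e-3 / 14120 = 2.052e-07 m = 205.2408 nm

205.2408 nm


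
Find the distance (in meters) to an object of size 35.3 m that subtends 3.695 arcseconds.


D = size / theta_rad, theta_rad = 3.695 * pi/(180*3600) = 1.791e-05, D = 1.971e+06

1.971e+06 m


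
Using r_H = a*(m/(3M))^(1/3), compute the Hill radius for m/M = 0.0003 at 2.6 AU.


r_H = a * (m/3M)^(1/3) = 2.6 * (0.0003/3)^(1/3) = 0.1207

0.1207 AU


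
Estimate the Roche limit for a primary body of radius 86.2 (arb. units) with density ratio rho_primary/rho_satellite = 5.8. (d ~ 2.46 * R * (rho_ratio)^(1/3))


d_Roche = 2.46 * 86.2 * 5.8^(1/3) = 380.9942

380.9942


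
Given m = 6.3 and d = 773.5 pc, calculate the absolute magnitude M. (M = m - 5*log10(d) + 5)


M = m - 5*log10(d) + 5 = 6.3 - 5*log10(773.5) + 5 = -3.1423

-3.1423


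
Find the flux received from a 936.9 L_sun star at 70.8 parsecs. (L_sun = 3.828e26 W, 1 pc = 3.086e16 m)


F = L / (4*pi*d^2) = 3.586e+29 / (4*pi*(2.185e+18)^2) = 5.979e-09

5.979e-09 W/m^2


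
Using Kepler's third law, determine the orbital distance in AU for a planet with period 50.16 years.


a = P^(2/3) = 50.16^(2/3) = 13.601

13.601 AU


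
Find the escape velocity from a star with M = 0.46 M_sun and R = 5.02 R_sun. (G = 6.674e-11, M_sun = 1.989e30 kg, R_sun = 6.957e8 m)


M = 0.46 * 1.989e30 kg = 9.1494e+29 kg; R = 5.02 * 6.957e8 m = 3.492414e+09 m. v_esc = sqrt(2GM/R) = sqrt(2 * 6.674e-11 * 9.1494e+29 / 3.492414e+09) = 186999.974

186999.974 m/s


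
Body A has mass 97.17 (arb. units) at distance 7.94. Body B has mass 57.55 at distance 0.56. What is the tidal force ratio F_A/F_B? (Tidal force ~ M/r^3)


Ratio = (M1/r1^3) / (M2/r2^3) = (97.17/7.94^3) / (57.55/0.56^3) = 5.924e-04

5.924e-04


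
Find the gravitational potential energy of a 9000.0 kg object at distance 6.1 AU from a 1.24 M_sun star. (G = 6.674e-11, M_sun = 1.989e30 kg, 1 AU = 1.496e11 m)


M = 1.24 * 1.989e30 kg = 2.46636e+30 kg; r = 6.1 AU * 1.496e11 m/AU = 9.1256e+11 m. U = -GM*m/r = -(6.674e-11 * 2.46636e+30 * 9000.0) / 9.1256e+11 = -1.623e+12

-1.623e+12 J


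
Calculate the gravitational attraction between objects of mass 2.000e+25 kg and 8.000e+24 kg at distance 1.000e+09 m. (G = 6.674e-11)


F = G*m1*m2/r^2 = 6.674e-11 * 2.000e+25 * 8.000e+24 / (1.000e+09)^2 = 6.674e-11 * 1.600e+50 / 1.000e+18 = 1.068e+22

1.068e+22 N


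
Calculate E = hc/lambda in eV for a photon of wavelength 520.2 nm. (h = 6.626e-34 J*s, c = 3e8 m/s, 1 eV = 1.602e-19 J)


E = hc/lambda = 6.626e-34 * 3e8 / 5.202e-07 = 3.821e-19 J = 2.3853 eV

2.3853 eV


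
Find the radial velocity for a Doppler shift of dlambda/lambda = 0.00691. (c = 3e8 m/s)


v = (dlambda/lambda) * c = 0.00691 * 3e8 = 2.073e+06

2.073e+06 m/s


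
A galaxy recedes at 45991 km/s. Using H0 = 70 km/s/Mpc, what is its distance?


d = v / H0 = 45991 / 70 = 657.0143

657.0143 Mpc


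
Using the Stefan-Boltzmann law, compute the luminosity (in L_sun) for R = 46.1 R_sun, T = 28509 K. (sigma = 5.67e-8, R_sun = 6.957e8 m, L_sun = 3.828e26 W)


R = 46.1 * 6.957e8 m = 3.207177e+10 m. L = 4*pi*R^2*sigma*T^4 = 4*pi*(3.207177e+10)^2 * 5.67e-8 * 28509^4 = 4.841352628e+32 W. L/L_sun = 4.841352628e+32 / 3.828e26 = 1.265e+06

1.265e+06 L_sun


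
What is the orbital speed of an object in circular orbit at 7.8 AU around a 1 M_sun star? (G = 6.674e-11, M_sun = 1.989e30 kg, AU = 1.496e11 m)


v = sqrt(GM/r) = sqrt(6.674e-11 * 1.989e+30 / 1.167e+12) = 10665.8972

10665.8972 m/s


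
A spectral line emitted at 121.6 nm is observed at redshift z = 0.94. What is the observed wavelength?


lam_obs = lam_emit * (1 + z) = 121.6 * (1 + 0.94) = 235.904

235.904 nm


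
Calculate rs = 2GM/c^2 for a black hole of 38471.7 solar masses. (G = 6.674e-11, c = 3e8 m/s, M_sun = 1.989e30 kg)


M = 38471.7 * 1.989e30 kg = 7.65202113e+34 kg. rs = 2GM/c^2 = 2 * 6.674e-11 * 7.65202113e+34 / (3e8)^2 = 1.135e+08

1.135e+08 m


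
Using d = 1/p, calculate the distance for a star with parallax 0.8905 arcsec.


d = 1/p = 1/0.8905 = 1.123

1.123 pc


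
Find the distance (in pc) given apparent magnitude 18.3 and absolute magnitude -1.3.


d = 10^((m - M + 5)/5) = 10^((18.3 - -1.3 + 5)/5) = 83176.3771

83176.3771 pc


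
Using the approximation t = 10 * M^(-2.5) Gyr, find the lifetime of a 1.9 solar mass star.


t = 10 * M^(-2.5) = 10 * 1.9^(-2.5) = 2.0096

2.0096 Gyr


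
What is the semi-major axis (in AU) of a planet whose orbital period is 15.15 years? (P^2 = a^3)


a = P^(2/3) = 15.15^(2/3) = 6.1227

6.1227 AU


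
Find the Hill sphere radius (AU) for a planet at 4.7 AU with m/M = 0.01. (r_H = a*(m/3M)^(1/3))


r_H = a * (m/3M)^(1/3) = 4.7 * (0.01/3)^(1/3) = 0.7021

0.7021 AU


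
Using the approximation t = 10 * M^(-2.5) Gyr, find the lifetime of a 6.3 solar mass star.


t = 10 * M^(-2.5) = 10 * 6.3^(-2.5) = 0.1004

0.1004 Gyr


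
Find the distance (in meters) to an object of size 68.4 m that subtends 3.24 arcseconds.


D = size / theta_rad, theta_rad = 3.24 * pi/(180*3600) = 1.571e-05, D = 4.354e+06

4.354e+06 m


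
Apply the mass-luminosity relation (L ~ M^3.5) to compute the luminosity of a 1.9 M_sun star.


L/L_sun = (M/M_sun)^3.5 = 1.9^3.5 = 9.4545

9.4545 L_sun


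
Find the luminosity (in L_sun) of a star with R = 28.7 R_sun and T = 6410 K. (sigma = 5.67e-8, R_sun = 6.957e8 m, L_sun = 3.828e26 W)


R = 28.7 * 6.957e8 m = 1.996659e+10 m. L = 4*pi*R^2*sigma*T^4 = 4*pi*(1.996659e+10)^2 * 5.67e-8 * 6410^4 = 4.79548836e+29 W. L/L_sun = 4.79548836e+29 / 3.828e26 = 1252.7399

1252.7399 L_sun


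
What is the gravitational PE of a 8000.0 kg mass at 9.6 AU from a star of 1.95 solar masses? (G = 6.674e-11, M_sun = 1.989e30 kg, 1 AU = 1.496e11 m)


M = 1.95 * 1.989e30 kg = 3.87855e+30 kg; r = 9.6 AU * 1.496e11 m/AU = 1.43616e+12 m. U = -GM*m/r = -(6.674e-11 * 3.87855e+30 * 8000.0) / 1.43616e+12 = -1.442e+12

-1.442e+12 J


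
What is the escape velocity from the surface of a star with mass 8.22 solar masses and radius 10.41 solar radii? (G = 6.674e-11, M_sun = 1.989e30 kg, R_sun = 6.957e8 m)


M = 8.22 * 1.989e30 kg = 1.634958e+31 kg; R = 10.41 * 6.957e8 m = 7.242237e+09 m. v_esc = sqrt(2GM/R) = sqrt(2 * 6.674e-11 * 1.634958e+31 / 7.242237e+09) = 548940.1958

548940.1958 m/s


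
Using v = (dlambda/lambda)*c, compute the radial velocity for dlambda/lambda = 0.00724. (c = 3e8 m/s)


v = (dlambda/lambda) * c = 0.00724 * 3e8 = 2.172e+06

2.172e+06 m/s


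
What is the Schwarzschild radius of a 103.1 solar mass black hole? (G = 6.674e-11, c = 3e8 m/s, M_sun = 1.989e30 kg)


M = 103.1 * 1.989e30 kg = 2.050659e+32 kg. rs = 2GM/c^2 = 2 * 6.674e-11 * 2.050659e+32 / (3e8)^2 = 304135.5148

304135.5148 m


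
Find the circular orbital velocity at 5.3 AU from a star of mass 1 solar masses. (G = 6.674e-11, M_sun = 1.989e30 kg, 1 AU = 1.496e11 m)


v = sqrt(GM/r) = sqrt(6.674e-11 * 1.989e+30 / 7.929e+11) = 12939.1802

12939.1802 m/s


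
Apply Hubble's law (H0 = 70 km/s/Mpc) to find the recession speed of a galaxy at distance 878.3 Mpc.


v = H0 * d = 70 * 878.3 = 61481.0

61481.0 km/s


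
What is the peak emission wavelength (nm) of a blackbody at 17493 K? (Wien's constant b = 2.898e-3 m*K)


lam_max = b / T = 2.898e-3 / 17493 = 1.657e-07 m = 165.6663 nm

165.6663 nm


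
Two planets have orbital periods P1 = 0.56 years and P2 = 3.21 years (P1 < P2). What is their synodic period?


1/P_syn = |1/P1 - 1/P2| = |1/0.56 - 1/3.21| => P_syn = 0.6783

0.6783 years


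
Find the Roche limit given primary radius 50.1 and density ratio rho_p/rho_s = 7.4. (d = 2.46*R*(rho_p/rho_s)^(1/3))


d_Roche = 2.46 * 50.1 * 7.4^(1/3) = 240.1689

240.1689


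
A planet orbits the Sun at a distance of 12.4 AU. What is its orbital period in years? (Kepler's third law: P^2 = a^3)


P = a^(3/2) = 12.4^1.5 = 43.6649

43.6649 years


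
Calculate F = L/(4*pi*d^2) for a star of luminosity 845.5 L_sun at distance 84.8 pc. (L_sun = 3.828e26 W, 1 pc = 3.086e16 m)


F = L / (4*pi*d^2) = 3.237e+29 / (4*pi*(2.617e+18)^2) = 3.761e-09

3.761e-09 W/m^2


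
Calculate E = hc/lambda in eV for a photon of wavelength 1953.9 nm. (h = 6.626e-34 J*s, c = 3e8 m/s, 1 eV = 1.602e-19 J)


E = hc/lambda = 6.626e-34 * 3e8 / 1.954e-06 = 1.017e-19 J = 0.635 eV

0.635 eV


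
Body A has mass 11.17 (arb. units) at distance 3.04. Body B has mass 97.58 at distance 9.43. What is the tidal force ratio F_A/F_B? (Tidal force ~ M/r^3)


Ratio = (M1/r1^3) / (M2/r2^3) = (11.17/3.04^3) / (97.58/9.43^3) = 3.4167

3.4167


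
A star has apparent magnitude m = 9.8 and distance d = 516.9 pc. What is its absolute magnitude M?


M = m - 5*log10(d) + 5 = 9.8 - 5*log10(516.9) + 5 = 1.233

1.233


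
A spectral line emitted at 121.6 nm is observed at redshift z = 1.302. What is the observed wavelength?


lam_obs = lam_emit * (1 + z) = 121.6 * (1 + 1.302) = 279.9232

279.9232 nm


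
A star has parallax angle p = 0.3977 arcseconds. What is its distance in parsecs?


d = 1/p = 1/0.3977 = 2.5145

2.5145 pc


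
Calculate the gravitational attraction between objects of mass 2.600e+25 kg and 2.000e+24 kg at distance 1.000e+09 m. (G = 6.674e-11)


F = G*m1*m2/r^2 = 6.674e-11 * 2.600e+25 * 2.000e+24 / (1.000e+09)^2 = 6.674e-11 * 5.200e+49 / 1.000e+18 = 3.470e+21

3.470e+21 N


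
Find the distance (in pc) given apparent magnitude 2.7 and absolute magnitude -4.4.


d = 10^((m - M + 5)/5) = 10^((2.7 - -4.4 + 5)/5) = 263.0268

263.0268 pc


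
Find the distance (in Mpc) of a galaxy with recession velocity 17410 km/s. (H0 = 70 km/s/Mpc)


d = v / H0 = 17410 / 70 = 248.7143

248.7143 Mpc


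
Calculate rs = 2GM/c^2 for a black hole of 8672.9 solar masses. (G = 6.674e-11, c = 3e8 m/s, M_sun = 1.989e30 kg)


M = 8672.9 * 1.989e30 kg = 1.72503981e+34 kg. rs = 2GM/c^2 = 2 * 6.674e-11 * 1.72503981e+34 / (3e8)^2 = 2.558e+07

2.558e+07 m


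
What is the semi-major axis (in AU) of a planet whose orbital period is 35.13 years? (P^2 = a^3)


a = P^(2/3) = 35.13^(2/3) = 10.7264

10.7264 AU


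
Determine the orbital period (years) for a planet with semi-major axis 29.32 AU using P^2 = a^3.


P = a^(3/2) = 29.32^1.5 = 158.7618

158.7618 years


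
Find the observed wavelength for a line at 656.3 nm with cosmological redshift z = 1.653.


lam_obs = lam_emit * (1 + z) = 656.3 * (1 + 1.653) = 1741.1639

1741.1639 nm


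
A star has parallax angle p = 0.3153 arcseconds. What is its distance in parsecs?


d = 1/p = 1/0.3153 = 3.1716

3.1716 pc


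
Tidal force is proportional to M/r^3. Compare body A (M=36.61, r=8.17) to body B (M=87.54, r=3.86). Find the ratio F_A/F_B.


Ratio = (M1/r1^3) / (M2/r2^3) = (36.61/8.17^3) / (87.54/3.86^3) = 0.0441

0.0441


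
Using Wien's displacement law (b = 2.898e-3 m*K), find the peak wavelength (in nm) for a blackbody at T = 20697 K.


lam_max = b / T = 2.898e-3 / 20697 = 1.400e-07 m = 140.0203 nm

140.0203 nm


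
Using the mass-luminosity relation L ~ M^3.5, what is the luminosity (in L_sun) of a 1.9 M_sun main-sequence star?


L/L_sun = (M/M_sun)^3.5 = 1.9^3.5 = 9.4545

9.4545 L_sun


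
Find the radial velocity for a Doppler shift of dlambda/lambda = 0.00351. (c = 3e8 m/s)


v = (dlambda/lambda) * c = 0.00351 * 3e8 = 1.053e+06

1.053e+06 m/s


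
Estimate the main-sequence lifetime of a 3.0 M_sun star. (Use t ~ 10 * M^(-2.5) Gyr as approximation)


t = 10 * M^(-2.5) = 10 * 3.0^(-2.5) = 0.6415

0.6415 Gyr


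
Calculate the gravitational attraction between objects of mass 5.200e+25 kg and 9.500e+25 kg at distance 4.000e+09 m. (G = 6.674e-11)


F = G*m1*m2/r^2 = 6.674e-11 * 5.200e+25 * 9.500e+25 / (4.000e+09)^2 = 6.674e-11 * 4.940e+51 / 1.600e+19 = 2.061e+22

2.061e+22 N


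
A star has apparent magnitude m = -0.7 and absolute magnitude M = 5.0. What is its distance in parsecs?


d = 10^((m - M + 5)/5) = 10^((-0.7 - 5.0 + 5)/5) = 0.7244

0.7244 pc


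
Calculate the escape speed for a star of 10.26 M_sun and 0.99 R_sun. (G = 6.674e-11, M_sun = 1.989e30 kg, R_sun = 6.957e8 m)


M = 10.26 * 1.989e30 kg = 2.040714e+31 kg; R = 0.99 * 6.957e8 m = 6.88743e+08 m. v_esc = sqrt(2GM/R) = sqrt(2 * 6.674e-11 * 2.040714e+31 / 6.88743e+08) = 1.989e+06

1.989e+06 m/s


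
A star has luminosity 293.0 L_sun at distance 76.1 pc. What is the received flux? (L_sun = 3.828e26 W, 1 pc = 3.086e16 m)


F = L / (4*pi*d^2) = 1.122e+29 / (4*pi*(2.348e+18)^2) = 1.618e-09

1.618e-09 W/m^2


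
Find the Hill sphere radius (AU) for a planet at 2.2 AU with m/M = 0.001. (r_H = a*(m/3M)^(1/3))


r_H = a * (m/3M)^(1/3) = 2.2 * (0.001/3)^(1/3) = 0.1525

0.1525 AU


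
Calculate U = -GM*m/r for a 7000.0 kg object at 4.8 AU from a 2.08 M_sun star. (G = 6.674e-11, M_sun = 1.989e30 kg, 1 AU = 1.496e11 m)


M = 2.08 * 1.989e30 kg = 4.13712e+30 kg; r = 4.8 AU * 1.496e11 m/AU = 7.1808e+11 m. U = -GM*m/r = -(6.674e-11 * 4.13712e+30 * 7000.0) / 7.1808e+11 = -2.692e+12

-2.692e+12 J


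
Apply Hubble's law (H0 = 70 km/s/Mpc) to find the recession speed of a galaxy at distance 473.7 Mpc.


v = H0 * d = 70 * 473.7 = 33159.0

33159.0 km/s


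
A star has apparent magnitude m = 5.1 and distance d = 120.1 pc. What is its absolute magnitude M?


M = m - 5*log10(d) + 5 = 5.1 - 5*log10(120.1) + 5 = -0.2977

-0.2977


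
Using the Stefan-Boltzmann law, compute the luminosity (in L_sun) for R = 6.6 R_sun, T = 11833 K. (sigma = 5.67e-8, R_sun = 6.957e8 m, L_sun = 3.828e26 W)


R = 6.6 * 6.957e8 m = 4.59162e+09 m. L = 4*pi*R^2*sigma*T^4 = 4*pi*(4.59162e+09)^2 * 5.67e-8 * 11833^4 = 2.94512857e+29 W. L/L_sun = 2.94512857e+29 / 3.828e26 = 769.3648

769.3648 L_sun


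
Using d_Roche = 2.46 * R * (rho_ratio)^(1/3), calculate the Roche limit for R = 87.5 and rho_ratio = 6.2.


d_Roche = 2.46 * 87.5 * 6.2^(1/3) = 395.4337

395.4337


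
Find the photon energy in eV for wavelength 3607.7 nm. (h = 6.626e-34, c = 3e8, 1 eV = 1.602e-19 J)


E = hc/lambda = 6.626e-34 * 3e8 / 3.608e-06 = 5.510e-20 J = 0.3439 eV

0.3439 eV


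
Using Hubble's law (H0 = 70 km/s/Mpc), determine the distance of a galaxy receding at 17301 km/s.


d = v / H0 = 17301 / 70 = 247.1571

247.1571 Mpc


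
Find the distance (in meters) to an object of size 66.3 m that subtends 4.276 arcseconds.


D = size / theta_rad, theta_rad = 4.276 * pi/(180*3600) = 2.073e-05, D = 3.198e+06

3.198e+06 m


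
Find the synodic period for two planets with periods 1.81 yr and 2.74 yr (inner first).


1/P_syn = |1/P1 - 1/P2| = |1/1.81 - 1/2.74| => P_syn = 5.3327

5.3327 years


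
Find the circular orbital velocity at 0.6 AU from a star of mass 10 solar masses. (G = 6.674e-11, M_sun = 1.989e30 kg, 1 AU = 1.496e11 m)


v = sqrt(GM/r) = sqrt(6.674e-11 * 1.989e+31 / 8.976e+10) = 121609.939

121609.939 m/s


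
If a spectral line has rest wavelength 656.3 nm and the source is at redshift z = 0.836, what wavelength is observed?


lam_obs = lam_emit * (1 + z) = 656.3 * (1 + 0.836) = 1204.9668

1204.9668 nm


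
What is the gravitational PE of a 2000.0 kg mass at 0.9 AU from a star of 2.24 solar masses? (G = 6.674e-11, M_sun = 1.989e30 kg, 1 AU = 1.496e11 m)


M = 2.24 * 1.989e30 kg = 4.45536e+30 kg; r = 0.9 AU * 1.496e11 m/AU = 1.3464e+11 m. U = -GM*m/r = -(6.674e-11 * 4.45536e+30 * 2000.0) / 1.3464e+11 = -4.417e+12

-4.417e+12 J


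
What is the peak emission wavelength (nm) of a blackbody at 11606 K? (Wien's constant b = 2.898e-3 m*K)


lam_max = b / T = 2.898e-3 / 11606 = 2.497e-07 m = 249.6984 nm

249.6984 nm


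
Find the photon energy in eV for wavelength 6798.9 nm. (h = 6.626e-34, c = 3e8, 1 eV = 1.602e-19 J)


E = hc/lambda = 6.626e-34 * 3e8 / 6.799e-06 = 2.924e-20 J = 0.1825 eV

0.1825 eV


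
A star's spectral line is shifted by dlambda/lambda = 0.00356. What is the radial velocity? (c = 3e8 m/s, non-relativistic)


v = (dlambda/lambda) * c = 0.00356 * 3e8 = 1.068e+06

1.068e+06 m/s


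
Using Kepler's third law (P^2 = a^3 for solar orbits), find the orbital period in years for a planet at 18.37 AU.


P = a^(3/2) = 18.37^1.5 = 78.7343

78.7343 years


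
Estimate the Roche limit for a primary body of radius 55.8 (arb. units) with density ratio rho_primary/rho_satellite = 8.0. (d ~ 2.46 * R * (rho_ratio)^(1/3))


d_Roche = 2.46 * 55.8 * 8.0^(1/3) = 274.536

274.536


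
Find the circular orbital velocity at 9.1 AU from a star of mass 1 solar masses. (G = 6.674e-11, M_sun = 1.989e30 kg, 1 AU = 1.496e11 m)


v = sqrt(GM/r) = sqrt(6.674e-11 * 1.989e+30 / 1.361e+12) = 9874.702

9874.702 m/s


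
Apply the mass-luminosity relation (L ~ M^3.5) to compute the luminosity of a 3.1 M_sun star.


L/L_sun = (M/M_sun)^3.5 = 3.1^3.5 = 52.4525

52.4525 L_sun


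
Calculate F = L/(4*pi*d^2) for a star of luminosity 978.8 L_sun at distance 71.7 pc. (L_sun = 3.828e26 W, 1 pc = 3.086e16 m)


F = L / (4*pi*d^2) = 3.747e+29 / (4*pi*(2.213e+18)^2) = 6.090e-09

6.090e-09 W/m^2


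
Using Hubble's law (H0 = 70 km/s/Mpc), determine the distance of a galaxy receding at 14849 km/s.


d = v / H0 = 14849 / 70 = 212.1286

212.1286 Mpc


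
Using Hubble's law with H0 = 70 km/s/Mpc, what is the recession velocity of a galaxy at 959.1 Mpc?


v = H0 * d = 70 * 959.1 = 67137.0

67137.0 km/s


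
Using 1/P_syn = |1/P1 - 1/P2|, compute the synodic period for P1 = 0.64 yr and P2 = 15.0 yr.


1/P_syn = |1/P1 - 1/P2| = |1/0.64 - 1/15.0| => P_syn = 0.6685

0.6685 years


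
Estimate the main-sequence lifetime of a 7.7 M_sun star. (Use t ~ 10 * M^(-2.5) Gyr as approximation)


t = 10 * M^(-2.5) = 10 * 7.7^(-2.5) = 0.0608

0.0608 Gyr


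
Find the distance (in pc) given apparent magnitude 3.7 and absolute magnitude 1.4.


d = 10^((m - M + 5)/5) = 10^((3.7 - 1.4 + 5)/5) = 28.8403

28.8403 pc


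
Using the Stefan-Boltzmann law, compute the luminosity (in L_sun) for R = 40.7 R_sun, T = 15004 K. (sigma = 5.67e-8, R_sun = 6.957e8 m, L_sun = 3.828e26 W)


R = 40.7 * 6.957e8 m = 2.831499e+10 m. L = 4*pi*R^2*sigma*T^4 = 4*pi*(2.831499e+10)^2 * 5.67e-8 * 15004^4 = 2.895036009e+31 W. L/L_sun = 2.895036009e+31 / 3.828e26 = 75627.8999

75627.8999 L_sun


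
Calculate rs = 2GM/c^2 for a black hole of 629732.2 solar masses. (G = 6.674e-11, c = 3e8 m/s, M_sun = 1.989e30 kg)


M = 629732.2 * 1.989e30 kg = 1.252537346e+36 kg. rs = 2GM/c^2 = 2 * 6.674e-11 * 1.252537346e+36 / (3e8)^2 = 1.858e+09

1.858e+09 m


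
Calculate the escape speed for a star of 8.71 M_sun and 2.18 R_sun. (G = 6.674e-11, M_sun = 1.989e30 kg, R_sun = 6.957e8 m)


M = 8.71 * 1.989e30 kg = 1.732419e+31 kg; R = 2.18 * 6.957e8 m = 1.516626e+09 m. v_esc = sqrt(2GM/R) = sqrt(2 * 6.674e-11 * 1.732419e+31 / 1.516626e+09) = 1.235e+06

1.235e+06 m/s


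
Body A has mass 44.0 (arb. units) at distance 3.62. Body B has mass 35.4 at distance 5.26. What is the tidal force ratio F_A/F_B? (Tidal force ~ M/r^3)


Ratio = (M1/r1^3) / (M2/r2^3) = (44.0/3.62^3) / (35.4/5.26^3) = 3.8131

3.8131


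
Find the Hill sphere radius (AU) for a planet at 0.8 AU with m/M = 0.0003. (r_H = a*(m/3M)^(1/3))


r_H = a * (m/3M)^(1/3) = 0.8 * (0.0003/3)^(1/3) = 0.0371

0.0371 AU


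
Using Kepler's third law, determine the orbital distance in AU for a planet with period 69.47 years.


a = P^(2/3) = 69.47^(2/3) = 16.8992

16.8992 AU


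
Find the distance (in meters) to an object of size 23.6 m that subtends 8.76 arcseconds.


D = size / theta_rad, theta_rad = 8.76 * pi/(180*3600) = 4.247e-05, D = 555690.5739

555690.5739 m


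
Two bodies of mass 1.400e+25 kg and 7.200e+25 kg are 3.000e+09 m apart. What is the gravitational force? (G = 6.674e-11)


F = G*m1*m2/r^2 = 6.674e-11 * 1.400e+25 * 7.200e+25 / (3.000e+09)^2 = 6.674e-11 * 1.008e+51 / 9.000e+18 = 7.475e+21

7.475e+21 N


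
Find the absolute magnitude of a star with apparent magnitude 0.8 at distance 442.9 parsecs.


M = m - 5*log10(d) + 5 = 0.8 - 5*log10(442.9) + 5 = -7.4315

-7.4315


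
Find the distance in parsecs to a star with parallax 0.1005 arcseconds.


d = 1/p = 1/0.1005 = 9.9502

9.9502 pc


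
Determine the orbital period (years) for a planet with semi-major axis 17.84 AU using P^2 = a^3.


P = a^(3/2) = 17.84^1.5 = 75.3516

75.3516 years


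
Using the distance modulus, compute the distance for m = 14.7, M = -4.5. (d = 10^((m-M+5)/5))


d = 10^((m - M + 5)/5) = 10^((14.7 - -4.5 + 5)/5) = 69183.0971

69183.0971 pc


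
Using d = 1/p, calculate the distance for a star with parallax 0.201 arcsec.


d = 1/p = 1/0.201 = 4.9751

4.9751 pc


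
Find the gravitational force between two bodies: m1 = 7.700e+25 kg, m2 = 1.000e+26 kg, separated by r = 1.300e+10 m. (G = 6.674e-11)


F = G*m1*m2/r^2 = 6.674e-11 * 7.700e+25 * 1.000e+26 / (1.300e+10)^2 = 6.674e-11 * 7.700e+51 / 1.690e+20 = 3.041e+21

3.041e+21 N


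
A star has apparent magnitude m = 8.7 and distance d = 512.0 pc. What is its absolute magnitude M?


M = m - 5*log10(d) + 5 = 8.7 - 5*log10(512.0) + 5 = 0.1537

0.1537


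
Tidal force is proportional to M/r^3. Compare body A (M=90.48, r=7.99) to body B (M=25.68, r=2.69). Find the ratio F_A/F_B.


Ratio = (M1/r1^3) / (M2/r2^3) = (90.48/7.99^3) / (25.68/2.69^3) = 0.1345

0.1345


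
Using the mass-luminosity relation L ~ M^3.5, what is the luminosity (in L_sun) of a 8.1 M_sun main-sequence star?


L/L_sun = (M/M_sun)^3.5 = 8.1^3.5 = 1512.5076

1512.5076 L_sun


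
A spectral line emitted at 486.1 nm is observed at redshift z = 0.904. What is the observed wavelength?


lam_obs = lam_emit * (1 + z) = 486.1 * (1 + 0.904) = 925.5344

925.5344 nm


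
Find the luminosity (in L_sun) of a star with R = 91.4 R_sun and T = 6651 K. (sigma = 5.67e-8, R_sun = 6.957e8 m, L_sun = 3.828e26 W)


R = 91.4 * 6.957e8 m = 6.358698e+10 m. L = 4*pi*R^2*sigma*T^4 = 4*pi*(6.358698e+10)^2 * 5.67e-8 * 6651^4 = 5.637377431e+30 W. L/L_sun = 5.637377431e+30 / 3.828e26 = 14726.6913

14726.6913 L_sun


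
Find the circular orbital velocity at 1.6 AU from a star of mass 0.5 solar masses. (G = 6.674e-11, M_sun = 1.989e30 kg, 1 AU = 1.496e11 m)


v = sqrt(GM/r) = sqrt(6.674e-11 * 9.945e+29 / 2.394e+11) = 16652.1267

16652.1267 m/s


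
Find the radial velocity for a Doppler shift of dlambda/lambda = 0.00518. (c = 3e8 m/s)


v = (dlambda/lambda) * c = 0.00518 * 3e8 = 1.554e+06

1.554e+06 m/s


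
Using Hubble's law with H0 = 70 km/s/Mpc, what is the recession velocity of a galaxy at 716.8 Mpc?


v = H0 * d = 70 * 716.8 = 50176.0

50176.0 km/s


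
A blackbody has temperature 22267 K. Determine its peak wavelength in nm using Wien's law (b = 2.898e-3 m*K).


lam_max = b / T = 2.898e-3 / 22267 = 1.301e-07 m = 130.1478 nm

130.1478 nm


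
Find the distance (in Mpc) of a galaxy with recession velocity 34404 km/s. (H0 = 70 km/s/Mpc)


d = v / H0 = 34404 / 70 = 491.4857

491.4857 Mpc


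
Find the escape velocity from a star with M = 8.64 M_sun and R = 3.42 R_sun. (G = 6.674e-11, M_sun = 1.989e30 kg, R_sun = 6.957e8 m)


M = 8.64 * 1.989e30 kg = 1.718496e+31 kg; R = 3.42 * 6.957e8 m = 2.379294e+09 m. v_esc = sqrt(2GM/R) = sqrt(2 * 6.674e-11 * 1.718496e+31 / 2.379294e+09) = 981879.7584

981879.7584 m/s


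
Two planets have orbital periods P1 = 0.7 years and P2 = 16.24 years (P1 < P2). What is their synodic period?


1/P_syn = |1/P1 - 1/P2| = |1/0.7 - 1/16.24| => P_syn = 0.7315

0.7315 years


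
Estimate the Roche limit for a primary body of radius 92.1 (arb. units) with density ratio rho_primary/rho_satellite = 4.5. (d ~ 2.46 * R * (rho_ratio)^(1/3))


d_Roche = 2.46 * 92.1 * 4.5^(1/3) = 374.0522

374.0522


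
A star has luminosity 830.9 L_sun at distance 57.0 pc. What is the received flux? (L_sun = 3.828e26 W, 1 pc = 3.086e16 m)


F = L / (4*pi*d^2) = 3.181e+29 / (4*pi*(1.759e+18)^2) = 8.180e-09

8.180e-09 W/m^2


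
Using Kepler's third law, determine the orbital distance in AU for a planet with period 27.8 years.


a = P^(2/3) = 27.8^(2/3) = 9.1769

9.1769 AU


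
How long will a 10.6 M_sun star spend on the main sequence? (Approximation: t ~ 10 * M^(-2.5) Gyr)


t = 10 * M^(-2.5) = 10 * 10.6^(-2.5) = 0.0273

0.0273 Gyr
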